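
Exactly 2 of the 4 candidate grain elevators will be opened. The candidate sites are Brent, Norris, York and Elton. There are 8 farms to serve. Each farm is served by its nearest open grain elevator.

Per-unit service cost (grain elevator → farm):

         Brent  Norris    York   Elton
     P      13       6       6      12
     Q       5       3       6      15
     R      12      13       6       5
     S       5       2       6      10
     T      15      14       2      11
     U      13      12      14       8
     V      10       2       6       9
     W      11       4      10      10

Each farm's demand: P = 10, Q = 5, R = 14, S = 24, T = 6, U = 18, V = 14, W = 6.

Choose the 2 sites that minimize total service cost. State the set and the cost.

Choose Norris and Elton; total service cost 455.

With exactly 2 open, each farm uses its cheapest among the chosen.
{Norris, Elton}: P→Norris 6·10=60, Q→Norris 3·5=15, R→Elton 5·14=70, S→Norris 2·24=48, T→Elton 11·6=66, U→Elton 8·18=144, V→Norris 2·14=28, W→Norris 4·6=24. Service cost 455.
{Norris, York}: service cost 487
{York, Elton}: service cost 604
Among all 6 size-2 choices, {Norris, Elton} is lowest.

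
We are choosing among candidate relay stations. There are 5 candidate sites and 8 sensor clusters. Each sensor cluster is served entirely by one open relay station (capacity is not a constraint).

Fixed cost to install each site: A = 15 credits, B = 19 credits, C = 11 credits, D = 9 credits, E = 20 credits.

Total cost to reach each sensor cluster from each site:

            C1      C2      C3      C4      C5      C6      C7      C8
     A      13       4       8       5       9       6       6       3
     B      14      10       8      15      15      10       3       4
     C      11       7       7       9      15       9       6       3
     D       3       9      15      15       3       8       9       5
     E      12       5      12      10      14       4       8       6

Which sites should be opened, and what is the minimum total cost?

Open A and D; minimum total cost 62.

For any fixed open set, each sensor cluster goes to its cheapest open site; total = fixed + service.
{A, D}: C1→D 3, C2→A 4, C3→A 8, C4→A 5, C5→D 3, C6→A 6, C7→A 6, C8→A 3. Service 38; fixed 24; total 62.
{C, D}: service 46 + fixed 20 = 66
{A}: C1→A 13, C2→A 4, C3→A 8, C4→A 5, C5→A 9, C6→A 6, C7→A 6, C8→A 3. Service 54; fixed 15; total 69.
{A, B, C, D, E}: C1→D 3, C2→A 4, C3→C 7, C4→A 5, C5→D 3, C6→E 4, C7→B 3, C8→A 3. Service 32; fixed 74; total 106.
No other subset beats 62.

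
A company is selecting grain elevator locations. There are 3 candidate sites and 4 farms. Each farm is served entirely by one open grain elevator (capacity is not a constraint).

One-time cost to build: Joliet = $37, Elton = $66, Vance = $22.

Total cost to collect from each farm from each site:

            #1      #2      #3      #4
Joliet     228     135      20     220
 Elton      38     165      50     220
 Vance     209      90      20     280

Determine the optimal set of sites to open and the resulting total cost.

Open Elton and Vance; minimum total cost 456.

For any fixed open set, each farm goes to its cheapest open site; total = fixed + service.
{Elton, Vance}: #1→Elton 38, #2→Vance 90, #3→Vance 20, #4→Elton 220. Service 368; fixed 88; total 456.
{Joliet, Elton, Vance}: service 368 + fixed 125 = 493
{Joliet, Elton}: service 413 + fixed 103 = 516
{Vance}: service 599 + fixed 22 = 621
No other subset beats 456.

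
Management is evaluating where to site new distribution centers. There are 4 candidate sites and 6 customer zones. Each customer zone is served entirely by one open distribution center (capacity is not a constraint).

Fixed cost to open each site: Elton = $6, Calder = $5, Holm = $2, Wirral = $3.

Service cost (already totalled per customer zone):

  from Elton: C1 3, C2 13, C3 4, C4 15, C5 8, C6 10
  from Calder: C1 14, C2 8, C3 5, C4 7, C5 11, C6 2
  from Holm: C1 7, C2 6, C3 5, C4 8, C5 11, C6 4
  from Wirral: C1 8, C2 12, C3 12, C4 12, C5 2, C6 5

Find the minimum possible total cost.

Minimum total cost: 37

For any fixed open set, each customer zone goes to its cheapest open site; total = fixed + service.
{Holm, Wirral}: C1→Holm 7, C2→Holm 6, C3→Holm 5, C4→Holm 8, C5→Wirral 2, C6→Holm 4. Service 32; fixed 5; total 37.
{Elton, Holm, Wirral}: C1→Elton 3, C2→Holm 6, C3→Elton 4, C4→Holm 8, C5→Wirral 2, C6→Holm 4. Service 27; fixed 11; total 38.
{Calder, Holm, Wirral}: C1→Holm 7, C2→Holm 6, C3→Calder 5, C4→Calder 7, C5→Wirral 2, C6→Calder 2. Service 29; fixed 10; total 39.
{Elton, Calder, Holm, Wirral}: service 24 + fixed 16 = 40
No other subset beats 37.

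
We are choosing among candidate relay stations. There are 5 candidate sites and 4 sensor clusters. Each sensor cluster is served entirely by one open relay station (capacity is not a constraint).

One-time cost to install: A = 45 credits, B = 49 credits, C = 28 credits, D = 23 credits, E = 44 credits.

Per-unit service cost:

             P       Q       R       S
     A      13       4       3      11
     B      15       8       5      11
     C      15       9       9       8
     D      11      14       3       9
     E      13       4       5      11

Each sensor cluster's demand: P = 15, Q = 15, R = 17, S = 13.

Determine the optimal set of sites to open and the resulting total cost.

Open D and E; minimum total cost 460.

For any fixed open set, each sensor cluster goes to its cheapest open site; total = fixed + service.
{D, E}: P→D 11·15=165, Q→E 4·15=60, R→D 3·17=51, S→D 9·13=117. Service 393; fixed 67; total 460.
{A, D}: service 393 + fixed 68 = 461
{C, D, E}: P→D 11·15=165, Q→E 4·15=60, R→D 3·17=51, S→C 8·13=104. Service 380; fixed 95; total 475.
{A, B, C, D, E}: service 380 + fixed 189 = 569
No other subset beats 460.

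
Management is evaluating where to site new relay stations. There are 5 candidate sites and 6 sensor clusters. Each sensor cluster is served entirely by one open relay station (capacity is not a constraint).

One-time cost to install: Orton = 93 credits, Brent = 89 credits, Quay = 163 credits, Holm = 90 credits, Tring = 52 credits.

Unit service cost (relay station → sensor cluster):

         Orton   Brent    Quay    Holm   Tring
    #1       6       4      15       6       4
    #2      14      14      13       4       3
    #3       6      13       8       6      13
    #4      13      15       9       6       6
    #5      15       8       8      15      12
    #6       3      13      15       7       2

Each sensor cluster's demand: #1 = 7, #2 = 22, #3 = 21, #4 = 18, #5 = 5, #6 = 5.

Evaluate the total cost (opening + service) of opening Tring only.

Each sensor cluster is assigned to its cheapest site among the open ones.
{Tring}: #1→Tring 4·7=28, #2→Tring 3·22=66, #3→Tring 13·21=273, #4→Tring 6·18=108, #5→Tring 12·5=60, #6→Tring 2·5=10. Service 545; fixed 52; total 597.

Total cost: 597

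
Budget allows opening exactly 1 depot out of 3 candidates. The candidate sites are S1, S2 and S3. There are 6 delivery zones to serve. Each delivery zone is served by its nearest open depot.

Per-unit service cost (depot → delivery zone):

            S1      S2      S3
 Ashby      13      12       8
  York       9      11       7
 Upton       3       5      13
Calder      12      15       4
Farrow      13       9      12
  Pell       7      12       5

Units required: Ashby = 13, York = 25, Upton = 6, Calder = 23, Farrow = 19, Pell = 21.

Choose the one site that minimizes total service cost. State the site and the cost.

With exactly 1 open, each delivery zone uses its cheapest among the chosen.
{S3}: Ashby→S3 8·13=104, York→S3 7·25=175, Upton→S3 13·6=78, Calder→S3 4·23=92, Farrow→S3 12·19=228, Pell→S3 5·21=105. Service cost 782.
{S1}: service cost 1082
{S2}: service cost 1229
Among all 3 size-1 choices, {S3} is lowest.

Choose S3 only; total service cost 782.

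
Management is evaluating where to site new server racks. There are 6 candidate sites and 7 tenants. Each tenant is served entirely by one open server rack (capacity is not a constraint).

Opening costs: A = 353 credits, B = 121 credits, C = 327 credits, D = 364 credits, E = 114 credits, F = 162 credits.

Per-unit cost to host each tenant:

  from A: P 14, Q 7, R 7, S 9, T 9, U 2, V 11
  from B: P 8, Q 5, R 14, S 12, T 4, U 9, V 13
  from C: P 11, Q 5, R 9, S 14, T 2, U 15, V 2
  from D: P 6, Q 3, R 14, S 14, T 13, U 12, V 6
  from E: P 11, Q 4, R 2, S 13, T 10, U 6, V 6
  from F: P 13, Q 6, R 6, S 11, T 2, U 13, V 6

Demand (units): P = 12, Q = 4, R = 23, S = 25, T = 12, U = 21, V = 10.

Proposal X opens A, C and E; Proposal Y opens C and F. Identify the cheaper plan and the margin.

Proposal X: {A, C, E}: P→C 11·12=132, Q→E 4·4=16, R→E 2·23=46, S→A 9·25=225, T→C 2·12=24, U→A 2·21=42, V→C 2·10=20. Service 505; fixed 794; total 1299.
Proposal Y: {C, F}: P→C 11·12=132, Q→C 5·4=20, R→F 6·23=138, S→F 11·25=275, T→C 2·12=24, U→F 13·21=273, V→C 2·10=20. Service 882; fixed 489; total 1371.
Difference: |1299 − 1371| = 72.

Proposal X is cheaper by 72.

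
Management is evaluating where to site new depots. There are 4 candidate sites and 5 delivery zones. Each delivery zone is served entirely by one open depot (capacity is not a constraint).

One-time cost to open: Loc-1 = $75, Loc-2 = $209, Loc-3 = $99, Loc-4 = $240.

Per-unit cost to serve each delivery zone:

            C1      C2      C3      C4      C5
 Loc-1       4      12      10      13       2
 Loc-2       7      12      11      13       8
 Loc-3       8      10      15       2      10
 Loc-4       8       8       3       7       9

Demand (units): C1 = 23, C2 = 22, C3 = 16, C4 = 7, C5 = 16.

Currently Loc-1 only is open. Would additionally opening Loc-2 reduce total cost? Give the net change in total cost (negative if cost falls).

No — net change +209 (cost rises by 209).

Current service cost with {Loc-1}: 639.
Adding Loc-2: each delivery zone re-picks its cheapest; new service cost 639, saving 0.
Extra fixed cost: 209. Net change = 209 − 0 = 209.
(Totals: 714 → 923.)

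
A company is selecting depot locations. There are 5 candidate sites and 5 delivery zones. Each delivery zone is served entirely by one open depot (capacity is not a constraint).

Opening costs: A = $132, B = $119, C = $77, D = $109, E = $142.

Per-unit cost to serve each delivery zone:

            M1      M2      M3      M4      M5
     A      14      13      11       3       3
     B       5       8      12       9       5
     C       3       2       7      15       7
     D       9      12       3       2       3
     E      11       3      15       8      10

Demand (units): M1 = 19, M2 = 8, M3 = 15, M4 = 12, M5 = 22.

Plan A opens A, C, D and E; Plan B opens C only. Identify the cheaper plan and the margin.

Plan A: {A, C, D, E}: M1→C 3·19=57, M2→C 2·8=16, M3→D 3·15=45, M4→D 2·12=24, M5→A 3·22=66. Service 208; fixed 460; total 668.
Plan B: {C}: M1→C 3·19=57, M2→C 2·8=16, M3→C 7·15=105, M4→C 15·12=180, M5→C 7·22=154. Service 512; fixed 77; total 589.
Difference: |668 − 589| = 79.

Plan B is cheaper by 79.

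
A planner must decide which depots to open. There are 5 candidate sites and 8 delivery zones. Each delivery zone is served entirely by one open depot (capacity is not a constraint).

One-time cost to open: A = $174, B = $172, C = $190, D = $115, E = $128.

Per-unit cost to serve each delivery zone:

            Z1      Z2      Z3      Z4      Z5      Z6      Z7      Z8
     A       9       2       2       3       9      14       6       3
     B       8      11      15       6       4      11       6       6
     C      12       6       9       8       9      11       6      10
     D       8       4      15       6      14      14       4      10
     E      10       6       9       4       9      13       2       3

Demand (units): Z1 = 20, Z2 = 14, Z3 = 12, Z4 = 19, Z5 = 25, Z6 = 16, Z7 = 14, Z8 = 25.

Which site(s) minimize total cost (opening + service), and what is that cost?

For any fixed open set, each delivery zone goes to its cheapest open site; total = fixed + service.
{A, B}: Z1→B 8·20=160, Z2→A 2·14=28, Z3→A 2·12=24, Z4→A 3·19=57, Z5→B 4·25=100, Z6→B 11·16=176, Z7→A 6·14=84, Z8→A 3·25=75. Service 704; fixed 346; total 1050.
{A}: service 897 + fixed 174 = 1071
{B, E}: Z1→B 8·20=160, Z2→E 6·14=84, Z3→E 9·12=108, Z4→E 4·19=76, Z5→B 4·25=100, Z6→B 11·16=176, Z7→E 2·14=28, Z8→E 3·25=75. Service 807; fixed 300; total 1107.
{A, B, C, D, E}: Z1→B 8·20=160, Z2→A 2·14=28, Z3→A 2·12=24, Z4→A 3·19=57, Z5→B 4·25=100, Z6→B 11·16=176, Z7→E 2·14=28, Z8→A 3·25=75. Service 648; fixed 779; total 1427.
No other subset beats 1050.

Open A and B; minimum total cost 1050.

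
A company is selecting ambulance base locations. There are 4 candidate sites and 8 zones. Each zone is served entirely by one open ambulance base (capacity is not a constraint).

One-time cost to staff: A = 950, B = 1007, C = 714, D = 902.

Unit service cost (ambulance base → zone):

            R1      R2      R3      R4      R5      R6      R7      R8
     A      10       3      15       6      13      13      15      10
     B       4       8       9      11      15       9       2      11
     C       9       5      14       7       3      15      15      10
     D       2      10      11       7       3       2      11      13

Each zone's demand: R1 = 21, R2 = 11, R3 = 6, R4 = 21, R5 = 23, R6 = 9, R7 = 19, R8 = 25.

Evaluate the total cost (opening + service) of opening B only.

Total cost: 2203

Each zone is assigned to its cheapest site among the open ones.
{B}: R1→B 4·21=84, R2→B 8·11=88, R3→B 9·6=54, R4→B 11·21=231, R5→B 15·23=345, R6→B 9·9=81, R7→B 2·19=38, R8→B 11·25=275. Service 1196; fixed 1007; total 2203.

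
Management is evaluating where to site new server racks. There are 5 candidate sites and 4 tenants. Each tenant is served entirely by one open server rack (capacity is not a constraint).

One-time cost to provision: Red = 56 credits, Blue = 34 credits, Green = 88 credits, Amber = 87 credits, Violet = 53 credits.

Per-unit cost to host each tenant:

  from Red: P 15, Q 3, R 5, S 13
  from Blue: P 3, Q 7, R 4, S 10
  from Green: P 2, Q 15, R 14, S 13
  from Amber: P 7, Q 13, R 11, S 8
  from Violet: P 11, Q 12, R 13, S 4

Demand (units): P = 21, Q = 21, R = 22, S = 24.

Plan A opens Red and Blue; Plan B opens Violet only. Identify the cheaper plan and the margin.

Plan A: {Red, Blue}: P→Blue 3·21=63, Q→Red 3·21=63, R→Blue 4·22=88, S→Blue 10·24=240. Service 454; fixed 90; total 544.
Plan B: {Violet}: P→Violet 11·21=231, Q→Violet 12·21=252, R→Violet 13·22=286, S→Violet 4·24=96. Service 865; fixed 53; total 918.
Difference: |544 − 918| = 374.

Plan A is cheaper by 374.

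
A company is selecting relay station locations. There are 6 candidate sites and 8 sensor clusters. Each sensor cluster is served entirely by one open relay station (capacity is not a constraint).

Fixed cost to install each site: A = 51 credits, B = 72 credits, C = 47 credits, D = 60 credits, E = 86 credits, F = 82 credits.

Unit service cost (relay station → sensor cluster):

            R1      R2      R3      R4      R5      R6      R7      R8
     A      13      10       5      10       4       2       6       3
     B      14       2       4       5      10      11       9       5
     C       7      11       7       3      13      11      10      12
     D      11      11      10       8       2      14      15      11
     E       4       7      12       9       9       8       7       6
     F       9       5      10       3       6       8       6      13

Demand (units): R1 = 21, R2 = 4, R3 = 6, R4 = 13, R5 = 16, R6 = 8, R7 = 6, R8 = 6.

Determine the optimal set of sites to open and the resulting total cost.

Open A and C; minimum total cost 488.

For any fixed open set, each sensor cluster goes to its cheapest open site; total = fixed + service.
{A, C}: R1→C 7·21=147, R2→A 10·4=40, R3→A 5·6=30, R4→C 3·13=39, R5→A 4·16=64, R6→A 2·8=16, R7→A 6·6=36, R8→A 3·6=18. Service 390; fixed 98; total 488.
{A, C, E}: service 315 + fixed 184 = 499
{A, C, D}: R1→C 7·21=147, R2→A 10·4=40, R3→A 5·6=30, R4→C 3·13=39, R5→D 2·16=32, R6→A 2·8=16, R7→A 6·6=36, R8→A 3·6=18. Service 358; fixed 158; total 516.
{A, B, C, D, E, F}: service 257 + fixed 398 = 655
No other subset beats 488.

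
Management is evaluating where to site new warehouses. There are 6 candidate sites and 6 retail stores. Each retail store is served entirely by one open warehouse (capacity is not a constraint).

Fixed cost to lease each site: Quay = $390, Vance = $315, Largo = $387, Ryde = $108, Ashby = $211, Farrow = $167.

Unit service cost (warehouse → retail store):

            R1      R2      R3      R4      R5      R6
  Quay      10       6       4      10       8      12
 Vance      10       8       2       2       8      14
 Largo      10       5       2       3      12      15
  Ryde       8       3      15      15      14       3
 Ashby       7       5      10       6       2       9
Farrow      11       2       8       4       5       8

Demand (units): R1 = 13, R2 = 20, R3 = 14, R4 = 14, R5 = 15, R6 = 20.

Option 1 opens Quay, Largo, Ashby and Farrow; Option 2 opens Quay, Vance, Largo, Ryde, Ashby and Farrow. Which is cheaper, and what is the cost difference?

Option 1 is cheaper by 309.

Option 1: {Quay, Largo, Ashby, Farrow}: R1→Ashby 7·13=91, R2→Farrow 2·20=40, R3→Largo 2·14=28, R4→Largo 3·14=42, R5→Ashby 2·15=30, R6→Farrow 8·20=160. Service 391; fixed 1155; total 1546.
Option 2: {Quay, Vance, Largo, Ryde, Ashby, Farrow}: R1→Ashby 7·13=91, R2→Farrow 2·20=40, R3→Vance 2·14=28, R4→Vance 2·14=28, R5→Ashby 2·15=30, R6→Ryde 3·20=60. Service 277; fixed 1578; total 1855.
Difference: |1546 − 1855| = 309.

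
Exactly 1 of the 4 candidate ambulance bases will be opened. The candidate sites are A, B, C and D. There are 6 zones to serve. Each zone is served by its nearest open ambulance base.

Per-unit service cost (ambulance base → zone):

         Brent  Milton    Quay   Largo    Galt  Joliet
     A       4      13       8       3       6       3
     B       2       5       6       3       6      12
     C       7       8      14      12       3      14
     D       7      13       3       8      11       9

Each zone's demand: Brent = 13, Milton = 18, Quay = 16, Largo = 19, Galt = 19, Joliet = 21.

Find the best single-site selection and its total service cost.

Choose B only; total service cost 635.

With exactly 1 open, each zone uses its cheapest among the chosen.
{B}: Brent→B 2·13=26, Milton→B 5·18=90, Quay→B 6·16=96, Largo→B 3·19=57, Galt→B 6·19=114, Joliet→B 12·21=252. Service cost 635.
{A}: service cost 648
{D}: service cost 923
Among all 4 size-1 choices, {B} is lowest.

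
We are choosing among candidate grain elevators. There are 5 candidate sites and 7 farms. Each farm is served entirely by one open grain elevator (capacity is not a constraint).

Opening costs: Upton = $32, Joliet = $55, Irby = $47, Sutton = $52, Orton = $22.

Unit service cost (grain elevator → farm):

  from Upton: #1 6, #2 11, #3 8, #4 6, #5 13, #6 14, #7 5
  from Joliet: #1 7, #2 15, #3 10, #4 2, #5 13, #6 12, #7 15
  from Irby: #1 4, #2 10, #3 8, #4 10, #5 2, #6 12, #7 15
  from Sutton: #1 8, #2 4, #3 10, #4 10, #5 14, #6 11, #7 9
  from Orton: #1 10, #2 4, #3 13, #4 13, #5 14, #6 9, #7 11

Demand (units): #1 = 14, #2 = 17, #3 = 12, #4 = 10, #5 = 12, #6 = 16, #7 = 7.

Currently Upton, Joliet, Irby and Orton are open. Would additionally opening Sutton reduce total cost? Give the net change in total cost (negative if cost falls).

Current service cost with {Upton, Joliet, Irby, Orton}: 443.
Adding Sutton: each farm re-picks its cheapest; new service cost 443, saving 0.
Extra fixed cost: 52. Net change = 52 − 0 = 52.
(Totals: 599 → 651.)

No — net change +52 (cost rises by 52).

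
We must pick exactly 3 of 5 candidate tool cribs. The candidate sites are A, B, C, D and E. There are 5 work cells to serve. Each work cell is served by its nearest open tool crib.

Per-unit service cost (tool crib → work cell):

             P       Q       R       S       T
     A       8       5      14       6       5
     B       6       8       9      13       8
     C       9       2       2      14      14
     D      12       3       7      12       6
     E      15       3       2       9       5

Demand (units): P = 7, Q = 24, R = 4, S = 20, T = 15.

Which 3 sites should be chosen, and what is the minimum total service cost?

Choose A, B and C; total service cost 293.

With exactly 3 open, each work cell uses its cheapest among the chosen.
{A, B, C}: P→B 6·7=42, Q→C 2·24=48, R→C 2·4=8, S→A 6·20=120, T→A 5·15=75. Service cost 293.
{A, C, D}: service cost 307
{A, C, E}: service cost 307
Among all 10 size-3 choices, {A, B, C} is lowest.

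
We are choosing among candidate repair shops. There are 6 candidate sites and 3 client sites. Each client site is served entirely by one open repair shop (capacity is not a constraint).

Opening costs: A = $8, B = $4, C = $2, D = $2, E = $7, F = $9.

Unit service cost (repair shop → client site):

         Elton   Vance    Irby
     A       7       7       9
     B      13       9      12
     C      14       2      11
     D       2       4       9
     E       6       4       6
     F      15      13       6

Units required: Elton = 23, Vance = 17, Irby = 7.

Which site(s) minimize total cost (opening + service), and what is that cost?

For any fixed open set, each client site goes to its cheapest open site; total = fixed + service.
{C, D, E}: Elton→D 2·23=46, Vance→C 2·17=34, Irby→E 6·7=42. Service 122; fixed 11; total 133.
{C, D, F}: Elton→D 2·23=46, Vance→C 2·17=34, Irby→F 6·7=42. Service 122; fixed 13; total 135.
{B, C, D, E}: service 122 + fixed 15 = 137
{A, B, C, D, E, F}: service 122 + fixed 32 = 154
No other subset beats 133.

Open C, D and E; minimum total cost 133.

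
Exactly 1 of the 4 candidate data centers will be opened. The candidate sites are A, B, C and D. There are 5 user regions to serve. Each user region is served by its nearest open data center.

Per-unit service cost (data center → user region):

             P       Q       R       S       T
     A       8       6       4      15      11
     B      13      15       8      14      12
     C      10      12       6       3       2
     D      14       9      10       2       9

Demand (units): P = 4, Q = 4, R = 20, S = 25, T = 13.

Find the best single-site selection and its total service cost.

With exactly 1 open, each user region uses its cheapest among the chosen.
{C}: P→C 10·4=40, Q→C 12·4=48, R→C 6·20=120, S→C 3·25=75, T→C 2·13=26. Service cost 309.
{D}: service cost 459
{A}: service cost 654
Among all 4 size-1 choices, {C} is lowest.

Choose C only; total service cost 309.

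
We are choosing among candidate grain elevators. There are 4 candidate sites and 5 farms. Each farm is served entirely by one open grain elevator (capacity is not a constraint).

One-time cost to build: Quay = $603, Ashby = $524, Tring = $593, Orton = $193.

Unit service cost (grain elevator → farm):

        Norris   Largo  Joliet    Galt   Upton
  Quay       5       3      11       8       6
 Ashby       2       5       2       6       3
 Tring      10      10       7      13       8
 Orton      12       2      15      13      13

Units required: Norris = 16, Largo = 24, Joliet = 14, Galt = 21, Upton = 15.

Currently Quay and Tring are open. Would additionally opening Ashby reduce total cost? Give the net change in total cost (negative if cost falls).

Current service cost with {Quay, Tring}: 508.
Adding Ashby: each farm re-picks its cheapest; new service cost 303, saving 205.
Extra fixed cost: 524. Net change = 524 − 205 = 319.
(Totals: 1704 → 2023.)

No — net change +319 (cost rises by 319).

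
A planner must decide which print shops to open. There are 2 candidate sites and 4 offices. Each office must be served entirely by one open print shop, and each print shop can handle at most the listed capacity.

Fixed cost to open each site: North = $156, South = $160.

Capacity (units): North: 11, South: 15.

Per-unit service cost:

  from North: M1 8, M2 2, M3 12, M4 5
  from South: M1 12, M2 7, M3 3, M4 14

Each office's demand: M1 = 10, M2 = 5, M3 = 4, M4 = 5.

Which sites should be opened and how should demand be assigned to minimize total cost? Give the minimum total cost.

Minimum total cost: 483

Open {North, South}: M1→South 12·10=120, M2→North 2·5=10, M3→South 3·4=12, M4→North 5·5=25.
Loads: North carries 10/11, South carries 14/15. Service 167; fixed 316; total 483.
Next best feasible plan costs 513.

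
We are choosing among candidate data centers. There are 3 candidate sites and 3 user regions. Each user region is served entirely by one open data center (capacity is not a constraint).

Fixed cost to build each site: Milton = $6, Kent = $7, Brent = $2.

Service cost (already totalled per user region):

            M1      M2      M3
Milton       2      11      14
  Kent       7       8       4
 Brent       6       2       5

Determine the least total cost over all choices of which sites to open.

For any fixed open set, each user region goes to its cheapest open site; total = fixed + service.
{Brent}: M1→Brent 6, M2→Brent 2, M3→Brent 5. Service 13; fixed 2; total 15.
{Milton, Brent}: M1→Milton 2, M2→Brent 2, M3→Brent 5. Service 9; fixed 8; total 17.
{Kent, Brent}: service 12 + fixed 9 = 21
{Milton, Kent, Brent}: M1→Milton 2, M2→Brent 2, M3→Kent 4. Service 8; fixed 15; total 23.
(All 7 nonempty subsets were checked; Brent only is lowest.)

Minimum total cost: 15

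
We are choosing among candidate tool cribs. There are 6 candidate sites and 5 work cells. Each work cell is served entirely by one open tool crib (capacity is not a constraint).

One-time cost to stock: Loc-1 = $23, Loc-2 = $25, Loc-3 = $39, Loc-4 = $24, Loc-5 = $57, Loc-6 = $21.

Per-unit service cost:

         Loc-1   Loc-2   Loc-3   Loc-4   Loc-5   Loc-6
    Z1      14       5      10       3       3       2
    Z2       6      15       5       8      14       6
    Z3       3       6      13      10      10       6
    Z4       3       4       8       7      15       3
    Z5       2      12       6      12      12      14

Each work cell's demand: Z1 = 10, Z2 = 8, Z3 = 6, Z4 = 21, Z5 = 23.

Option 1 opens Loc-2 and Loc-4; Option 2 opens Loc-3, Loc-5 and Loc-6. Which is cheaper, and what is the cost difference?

Option 2 is cheaper by 125.

Option 1: {Loc-2, Loc-4}: Z1→Loc-4 3·10=30, Z2→Loc-4 8·8=64, Z3→Loc-2 6·6=36, Z4→Loc-2 4·21=84, Z5→Loc-2 12·23=276. Service 490; fixed 49; total 539.
Option 2: {Loc-3, Loc-5, Loc-6}: Z1→Loc-6 2·10=20, Z2→Loc-3 5·8=40, Z3→Loc-6 6·6=36, Z4→Loc-6 3·21=63, Z5→Loc-3 6·23=138. Service 297; fixed 117; total 414.
Difference: |539 − 414| = 125.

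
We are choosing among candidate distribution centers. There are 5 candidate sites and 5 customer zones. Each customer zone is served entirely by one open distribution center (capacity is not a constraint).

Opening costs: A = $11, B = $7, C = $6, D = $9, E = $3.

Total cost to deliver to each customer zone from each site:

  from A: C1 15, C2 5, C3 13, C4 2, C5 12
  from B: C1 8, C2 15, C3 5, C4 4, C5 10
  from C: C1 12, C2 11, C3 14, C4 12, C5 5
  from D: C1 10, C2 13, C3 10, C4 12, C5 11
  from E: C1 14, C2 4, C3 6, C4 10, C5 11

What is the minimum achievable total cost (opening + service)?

For any fixed open set, each customer zone goes to its cheapest open site; total = fixed + service.
{B, E}: C1→B 8, C2→E 4, C3→B 5, C4→B 4, C5→B 10. Service 31; fixed 10; total 41.
{B, C, E}: service 26 + fixed 16 = 42
{B, C}: C1→B 8, C2→C 11, C3→B 5, C4→B 4, C5→C 5. Service 33; fixed 13; total 46.
{A, B, C, D, E}: service 24 + fixed 36 = 60
No other subset beats 41.

Minimum total cost: 41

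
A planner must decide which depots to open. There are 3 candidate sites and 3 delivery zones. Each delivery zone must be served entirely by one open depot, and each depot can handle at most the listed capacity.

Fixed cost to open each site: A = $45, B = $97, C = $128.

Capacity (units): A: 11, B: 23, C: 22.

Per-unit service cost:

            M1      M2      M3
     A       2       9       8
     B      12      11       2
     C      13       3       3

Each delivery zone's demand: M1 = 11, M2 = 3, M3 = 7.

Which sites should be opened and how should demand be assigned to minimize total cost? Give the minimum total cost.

Open {A, B}: M1→A 2·11=22, M2→B 11·3=33, M3→B 2·7=14.
Loads: A carries 11/11, B carries 10/23. Service 69; fixed 142; total 211.
Next best feasible plan costs 225.

Minimum total cost: 211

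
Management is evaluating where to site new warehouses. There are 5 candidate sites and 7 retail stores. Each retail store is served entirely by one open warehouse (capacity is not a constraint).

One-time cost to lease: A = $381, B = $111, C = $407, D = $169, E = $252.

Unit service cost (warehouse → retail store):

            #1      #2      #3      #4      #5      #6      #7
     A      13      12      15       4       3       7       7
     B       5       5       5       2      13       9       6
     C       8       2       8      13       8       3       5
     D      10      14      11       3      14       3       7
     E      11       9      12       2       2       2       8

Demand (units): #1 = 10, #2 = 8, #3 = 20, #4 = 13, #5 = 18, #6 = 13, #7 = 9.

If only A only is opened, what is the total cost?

Each retail store is assigned to its cheapest site among the open ones.
{A}: #1→A 13·10=130, #2→A 12·8=96, #3→A 15·20=300, #4→A 4·13=52, #5→A 3·18=54, #6→A 7·13=91, #7→A 7·9=63. Service 786; fixed 381; total 1167.

Total cost: 1167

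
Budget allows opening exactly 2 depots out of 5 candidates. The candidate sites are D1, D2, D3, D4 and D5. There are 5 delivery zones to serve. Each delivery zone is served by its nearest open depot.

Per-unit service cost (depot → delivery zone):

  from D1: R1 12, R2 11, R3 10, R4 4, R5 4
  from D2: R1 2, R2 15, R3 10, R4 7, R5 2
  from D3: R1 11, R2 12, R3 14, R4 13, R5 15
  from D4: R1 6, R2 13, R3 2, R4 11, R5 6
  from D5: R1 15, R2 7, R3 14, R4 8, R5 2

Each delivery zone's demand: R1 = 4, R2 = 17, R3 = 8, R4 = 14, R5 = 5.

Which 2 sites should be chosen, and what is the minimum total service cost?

With exactly 2 open, each delivery zone uses its cheapest among the chosen.
{D4, D5}: R1→D4 6·4=24, R2→D5 7·17=119, R3→D4 2·8=16, R4→D5 8·14=112, R5→D5 2·5=10. Service cost 281.
{D1, D4}: service cost 303
{D1, D5}: service cost 313
Among all 10 size-2 choices, {D4, D5} is lowest.

Choose D4 and D5; total service cost 281.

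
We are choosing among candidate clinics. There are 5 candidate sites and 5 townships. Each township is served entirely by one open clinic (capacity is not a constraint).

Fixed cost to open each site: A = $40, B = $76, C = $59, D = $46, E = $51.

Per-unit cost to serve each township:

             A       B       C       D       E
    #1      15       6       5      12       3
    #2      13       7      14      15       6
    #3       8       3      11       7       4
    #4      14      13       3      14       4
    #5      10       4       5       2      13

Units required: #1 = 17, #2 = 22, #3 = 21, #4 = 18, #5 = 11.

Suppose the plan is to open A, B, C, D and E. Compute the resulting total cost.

Each township is assigned to its cheapest site among the open ones.
{A, B, C, D, E}: #1→E 3·17=51, #2→E 6·22=132, #3→B 3·21=63, #4→C 3·18=54, #5→D 2·11=22. Service 322; fixed 272; total 594.

Total cost: 594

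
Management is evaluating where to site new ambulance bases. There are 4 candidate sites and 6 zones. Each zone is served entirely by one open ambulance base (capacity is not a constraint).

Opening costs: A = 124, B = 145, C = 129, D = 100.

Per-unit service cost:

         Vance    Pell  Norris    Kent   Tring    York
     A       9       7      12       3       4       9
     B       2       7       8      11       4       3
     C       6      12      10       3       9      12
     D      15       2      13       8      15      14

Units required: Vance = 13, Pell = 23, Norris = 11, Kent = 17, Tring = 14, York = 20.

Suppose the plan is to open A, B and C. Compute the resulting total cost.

Each zone is assigned to its cheapest site among the open ones.
{A, B, C}: Vance→B 2·13=26, Pell→A 7·23=161, Norris→B 8·11=88, Kent→A 3·17=51, Tring→A 4·14=56, York→B 3·20=60. Service 442; fixed 398; total 840.

Total cost: 840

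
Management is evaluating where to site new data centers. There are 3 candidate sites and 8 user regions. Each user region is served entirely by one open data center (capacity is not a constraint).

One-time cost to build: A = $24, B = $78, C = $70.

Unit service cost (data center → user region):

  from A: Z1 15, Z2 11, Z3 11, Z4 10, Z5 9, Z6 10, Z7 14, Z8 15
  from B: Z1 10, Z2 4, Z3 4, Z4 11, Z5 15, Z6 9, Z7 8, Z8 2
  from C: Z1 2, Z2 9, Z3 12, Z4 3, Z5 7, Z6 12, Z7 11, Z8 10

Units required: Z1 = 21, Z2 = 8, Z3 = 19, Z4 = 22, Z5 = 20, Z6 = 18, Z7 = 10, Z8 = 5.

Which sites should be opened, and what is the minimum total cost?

For any fixed open set, each user region goes to its cheapest open site; total = fixed + service.
{B, C}: Z1→C 2·21=42, Z2→B 4·8=32, Z3→B 4·19=76, Z4→C 3·22=66, Z5→C 7·20=140, Z6→B 9·18=162, Z7→B 8·10=80, Z8→B 2·5=10. Service 608; fixed 148; total 756.
{A, B, C}: service 608 + fixed 172 = 780
{A, C}: Z1→C 2·21=42, Z2→C 9·8=72, Z3→A 11·19=209, Z4→C 3·22=66, Z5→C 7·20=140, Z6→A 10·18=180, Z7→C 11·10=110, Z8→C 10·5=50. Service 869; fixed 94; total 963.
{A}: service 1407 + fixed 24 = 1431
(All 7 nonempty subsets were checked; B and C is lowest.)

Open B and C; minimum total cost 756.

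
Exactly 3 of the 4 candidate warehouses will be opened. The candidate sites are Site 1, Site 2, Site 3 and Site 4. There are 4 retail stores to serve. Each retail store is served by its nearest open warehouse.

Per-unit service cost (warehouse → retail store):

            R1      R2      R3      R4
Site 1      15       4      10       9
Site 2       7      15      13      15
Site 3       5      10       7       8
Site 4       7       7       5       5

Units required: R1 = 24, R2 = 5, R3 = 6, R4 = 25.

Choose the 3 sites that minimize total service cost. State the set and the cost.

Choose Site 1, Site 3 and Site 4; total service cost 295.

With exactly 3 open, each retail store uses its cheapest among the chosen.
{Site 1, Site 3, Site 4}: R1→Site 3 5·24=120, R2→Site 1 4·5=20, R3→Site 4 5·6=30, R4→Site 4 5·25=125. Service cost 295.
{Site 2, Site 3, Site 4}: service cost 310
{Site 1, Site 2, Site 4}: service cost 343
Among all 4 size-3 choices, {Site 1, Site 3, Site 4} is lowest.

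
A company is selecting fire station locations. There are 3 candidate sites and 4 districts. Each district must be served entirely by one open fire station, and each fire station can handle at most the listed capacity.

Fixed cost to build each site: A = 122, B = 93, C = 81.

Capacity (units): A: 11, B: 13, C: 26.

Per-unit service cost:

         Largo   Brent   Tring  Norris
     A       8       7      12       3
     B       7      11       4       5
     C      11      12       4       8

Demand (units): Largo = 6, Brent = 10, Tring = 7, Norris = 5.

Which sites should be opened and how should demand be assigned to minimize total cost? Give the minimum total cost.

Open {B, C}: Largo→B 7·6=42, Brent→C 12·10=120, Tring→C 4·7=28, Norris→B 5·5=25.
Loads: B carries 11/13, C carries 17/26. Service 215; fixed 174; total 389.
Next best feasible plan costs 404.

Minimum total cost: 389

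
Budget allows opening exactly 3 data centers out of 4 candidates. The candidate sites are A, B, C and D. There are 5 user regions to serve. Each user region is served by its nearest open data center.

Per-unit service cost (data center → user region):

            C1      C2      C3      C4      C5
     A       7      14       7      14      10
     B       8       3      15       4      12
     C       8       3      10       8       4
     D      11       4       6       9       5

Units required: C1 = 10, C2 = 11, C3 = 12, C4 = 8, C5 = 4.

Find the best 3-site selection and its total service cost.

With exactly 3 open, each user region uses its cheapest among the chosen.
{A, B, D}: C1→A 7·10=70, C2→B 3·11=33, C3→D 6·12=72, C4→B 4·8=32, C5→D 5·4=20. Service cost 227.
{B, C, D}: service cost 233
{A, B, C}: service cost 235
Among all 4 size-3 choices, {A, B, D} is lowest.

Choose A, B and D; total service cost 227.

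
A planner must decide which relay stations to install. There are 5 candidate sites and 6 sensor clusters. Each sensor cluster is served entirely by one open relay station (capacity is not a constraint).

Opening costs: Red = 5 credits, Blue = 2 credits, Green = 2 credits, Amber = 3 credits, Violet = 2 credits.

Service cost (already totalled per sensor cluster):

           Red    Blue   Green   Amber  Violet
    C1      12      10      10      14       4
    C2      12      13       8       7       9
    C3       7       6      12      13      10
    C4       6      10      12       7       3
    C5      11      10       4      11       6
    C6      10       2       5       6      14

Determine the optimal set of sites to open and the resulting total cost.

For any fixed open set, each sensor cluster goes to its cheapest open site; total = fixed + service.
{Blue, Green, Violet}: C1→Violet 4, C2→Green 8, C3→Blue 6, C4→Violet 3, C5→Green 4, C6→Blue 2. Service 27; fixed 6; total 33.
{Blue, Violet}: C1→Violet 4, C2→Violet 9, C3→Blue 6, C4→Violet 3, C5→Violet 6, C6→Blue 2. Service 30; fixed 4; total 34.
{Blue, Green, Amber, Violet}: C1→Violet 4, C2→Amber 7, C3→Blue 6, C4→Violet 3, C5→Green 4, C6→Blue 2. Service 26; fixed 9; total 35.
{Red, Blue, Green, Amber, Violet}: service 26 + fixed 14 = 40
No other subset beats 33.

Open Blue, Green and Violet; minimum total cost 33.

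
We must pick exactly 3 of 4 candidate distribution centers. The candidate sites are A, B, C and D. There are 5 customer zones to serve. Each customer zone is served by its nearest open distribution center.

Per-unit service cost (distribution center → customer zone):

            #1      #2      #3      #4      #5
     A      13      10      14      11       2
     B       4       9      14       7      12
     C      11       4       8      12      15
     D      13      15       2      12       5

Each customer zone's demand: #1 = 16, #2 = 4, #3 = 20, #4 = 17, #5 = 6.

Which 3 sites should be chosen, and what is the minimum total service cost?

With exactly 3 open, each customer zone uses its cheapest among the chosen.
{B, C, D}: #1→B 4·16=64, #2→C 4·4=16, #3→D 2·20=40, #4→B 7·17=119, #5→D 5·6=30. Service cost 269.
{A, B, D}: service cost 271
{A, B, C}: service cost 371
Among all 4 size-3 choices, {B, C, D} is lowest.

Choose B, C and D; total service cost 269.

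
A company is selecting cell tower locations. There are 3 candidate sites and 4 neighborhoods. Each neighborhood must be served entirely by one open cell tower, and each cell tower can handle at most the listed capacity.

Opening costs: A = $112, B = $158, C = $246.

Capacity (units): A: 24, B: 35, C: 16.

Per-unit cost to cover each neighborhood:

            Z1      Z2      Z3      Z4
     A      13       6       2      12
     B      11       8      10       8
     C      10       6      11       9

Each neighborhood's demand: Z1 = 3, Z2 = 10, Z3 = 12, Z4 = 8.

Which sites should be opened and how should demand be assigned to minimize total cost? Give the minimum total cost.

Minimum total cost: 451

Open {A, B}: Z1→B 11·3=33, Z2→A 6·10=60, Z3→A 2·12=24, Z4→B 8·8=64.
Loads: A carries 22/24, B carries 11/35. Service 181; fixed 270; total 451.
Next best feasible plan costs 455.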